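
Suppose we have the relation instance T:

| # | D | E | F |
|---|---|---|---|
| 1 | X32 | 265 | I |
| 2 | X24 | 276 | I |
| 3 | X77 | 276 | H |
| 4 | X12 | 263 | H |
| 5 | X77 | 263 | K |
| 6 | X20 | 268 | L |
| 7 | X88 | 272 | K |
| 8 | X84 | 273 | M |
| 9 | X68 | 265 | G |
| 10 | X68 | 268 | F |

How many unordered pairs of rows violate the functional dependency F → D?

F=I: violating pairs (1,2) — 1 pair.
F=H: violating pairs (3,4) — 1 pair.
F=K: violating pairs (5,7) — 1 pair.

3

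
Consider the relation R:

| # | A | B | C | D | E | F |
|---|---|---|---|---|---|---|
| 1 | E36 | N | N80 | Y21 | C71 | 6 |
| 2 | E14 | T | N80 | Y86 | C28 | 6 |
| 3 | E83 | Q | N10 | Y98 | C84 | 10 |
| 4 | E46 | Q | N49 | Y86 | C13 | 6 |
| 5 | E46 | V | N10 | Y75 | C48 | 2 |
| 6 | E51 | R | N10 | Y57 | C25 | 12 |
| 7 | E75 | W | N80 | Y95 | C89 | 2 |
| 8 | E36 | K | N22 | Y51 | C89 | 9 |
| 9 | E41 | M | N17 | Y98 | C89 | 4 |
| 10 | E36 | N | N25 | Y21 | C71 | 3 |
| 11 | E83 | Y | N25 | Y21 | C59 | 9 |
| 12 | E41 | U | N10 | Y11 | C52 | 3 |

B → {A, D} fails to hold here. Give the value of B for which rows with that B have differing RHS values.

Q

B=N: rows 1, 10 → {A,D} = (E36, Y21), (E36, Y21) ✓
B=T: row 2 → {A,D} = (E14, Y86) ✓
B=Q: rows 3, 4 → {A,D} takes values {(E83, Y98), (E46, Y86)} — violation
B=V: row 5 → {A,D} = (E46, Y75) ✓
B=R: row 6 → {A,D} = (E51, Y57) ✓
B=W: row 7 → {A,D} = (E75, Y95) ✓
B=K: row 8 → {A,D} = (E36, Y51) ✓
B=M: row 9 → {A,D} = (E41, Y98) ✓
B=Y: row 11 → {A,D} = (E83, Y21) ✓
B=U: row 12 → {A,D} = (E41, Y11) ✓
The only B value with inconsistent RHS is B=Q.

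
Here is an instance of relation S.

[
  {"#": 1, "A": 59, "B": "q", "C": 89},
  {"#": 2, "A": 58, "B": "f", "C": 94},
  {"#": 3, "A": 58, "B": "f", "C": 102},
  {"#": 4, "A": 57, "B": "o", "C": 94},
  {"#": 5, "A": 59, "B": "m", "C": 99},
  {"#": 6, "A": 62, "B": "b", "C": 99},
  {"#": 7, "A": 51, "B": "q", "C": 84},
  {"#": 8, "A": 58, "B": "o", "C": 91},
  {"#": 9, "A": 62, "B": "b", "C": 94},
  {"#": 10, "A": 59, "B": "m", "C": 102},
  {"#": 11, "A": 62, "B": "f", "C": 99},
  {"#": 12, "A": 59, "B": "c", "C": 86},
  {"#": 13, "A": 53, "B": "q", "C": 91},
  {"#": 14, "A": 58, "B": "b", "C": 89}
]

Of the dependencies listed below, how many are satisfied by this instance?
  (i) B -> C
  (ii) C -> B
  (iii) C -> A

0

(i) B -> C: B=q: rows 1, 7, 13 → C takes values {89, 84, 91} — violation; B=f: rows 2, 3, 11 → C takes values {94, 102, 99} — violation; B=o: rows 4, 8 → C takes values {94, 91} — violation; B=m: rows 5, 10 → C takes values {99, 102} — violation; B=b: rows 6, 9, 14 → C takes values {99, 94, 89} — violation — fails.
(ii) C -> B: C=89: rows 1, 14 → B takes values {q, b} — violation; C=94: rows 2, 4, 9 → B takes values {f, o, b} — violation; C=102: rows 3, 10 → B takes values {f, m} — violation; C=99: rows 5, 6, 11 → B takes values {m, b, f} — violation; C=91: rows 8, 13 → B takes values {o, q} — violation — fails.
(iii) C -> A: C=89: rows 1, 14 → A takes values {59, 58} — violation; C=94: rows 2, 4, 9 → A takes values {58, 57, 62} — violation; C=102: rows 3, 10 → A takes values {58, 59} — violation; C=99: rows 5, 6, 11 → A takes values {59, 62} — violation; C=91: rows 8, 13 → A takes values {58, 53} — violation — fails.
None of the 3 dependencies hold.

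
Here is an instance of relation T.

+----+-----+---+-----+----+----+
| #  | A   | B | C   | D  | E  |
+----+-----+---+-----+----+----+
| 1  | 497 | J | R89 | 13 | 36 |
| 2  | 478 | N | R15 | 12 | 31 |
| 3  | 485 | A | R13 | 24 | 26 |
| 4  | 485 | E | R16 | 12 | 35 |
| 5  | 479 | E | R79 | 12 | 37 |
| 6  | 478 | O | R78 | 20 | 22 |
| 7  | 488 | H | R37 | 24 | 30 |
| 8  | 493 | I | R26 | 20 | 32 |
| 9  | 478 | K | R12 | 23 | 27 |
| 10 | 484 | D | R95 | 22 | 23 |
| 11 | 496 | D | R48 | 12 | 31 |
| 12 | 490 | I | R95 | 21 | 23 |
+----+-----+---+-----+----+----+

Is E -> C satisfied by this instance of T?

No

E=36: row 1 → C = R89 ✓
E=31: rows 2, 11 → C takes values {R15, R48} — violation
E=26: row 3 → C = R13 ✓
E=35: row 4 → C = R16 ✓
E=37: row 5 → C = R79 ✓
E=22: row 6 → C = R78 ✓
E=30: row 7 → C = R37 ✓
E=32: row 8 → C = R26 ✓
E=27: row 9 → C = R12 ✓
E=23: rows 10, 12 → C = R95, R95 ✓
Two rows agree on E but differ on C, so E -> C does not hold.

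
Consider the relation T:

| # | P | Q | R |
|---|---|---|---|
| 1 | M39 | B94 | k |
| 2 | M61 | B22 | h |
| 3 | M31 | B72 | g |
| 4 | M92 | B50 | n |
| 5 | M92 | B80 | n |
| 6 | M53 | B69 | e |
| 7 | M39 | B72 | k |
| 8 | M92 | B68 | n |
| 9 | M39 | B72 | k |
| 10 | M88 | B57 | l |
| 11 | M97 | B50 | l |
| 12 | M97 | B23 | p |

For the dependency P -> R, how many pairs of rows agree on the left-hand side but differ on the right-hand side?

1

P=M39: all 3 rows agree on R — 0 pairs.
P=M92: all 3 rows agree on R — 0 pairs.
P=M97: violating pairs (11,12) — 1 pair.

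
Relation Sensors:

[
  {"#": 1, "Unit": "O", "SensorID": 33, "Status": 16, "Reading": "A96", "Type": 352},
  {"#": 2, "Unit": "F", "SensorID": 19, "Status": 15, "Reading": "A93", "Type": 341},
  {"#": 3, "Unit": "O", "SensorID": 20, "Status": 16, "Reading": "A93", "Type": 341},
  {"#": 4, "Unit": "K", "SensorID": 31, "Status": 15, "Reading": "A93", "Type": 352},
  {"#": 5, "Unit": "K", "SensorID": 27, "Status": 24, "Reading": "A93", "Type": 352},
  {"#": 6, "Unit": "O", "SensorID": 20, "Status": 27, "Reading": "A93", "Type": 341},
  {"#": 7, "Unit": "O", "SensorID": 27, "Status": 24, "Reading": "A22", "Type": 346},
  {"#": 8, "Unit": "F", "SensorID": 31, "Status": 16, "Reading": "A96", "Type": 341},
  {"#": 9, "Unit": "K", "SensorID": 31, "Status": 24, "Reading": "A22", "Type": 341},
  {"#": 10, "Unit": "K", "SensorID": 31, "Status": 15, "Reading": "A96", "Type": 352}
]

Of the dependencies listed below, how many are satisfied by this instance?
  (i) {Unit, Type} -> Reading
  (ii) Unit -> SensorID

(i) {Unit, Type} -> Reading: (Unit=F, Type=341): rows 2, 8 → Reading takes values {A93, A96} — violation; (Unit=K, Type=352): rows 4, 5, 10 → Reading takes values {A93, A96} — violation — fails.
(ii) Unit -> SensorID: Unit=O: rows 1, 3, 6, 7 → SensorID takes values {33, 20, 27} — violation; Unit=F: rows 2, 8 → SensorID takes values {19, 31} — violation; Unit=K: rows 4, 5, 9, 10 → SensorID takes values {31, 27} — violation — fails.
None of the 2 dependencies hold.

0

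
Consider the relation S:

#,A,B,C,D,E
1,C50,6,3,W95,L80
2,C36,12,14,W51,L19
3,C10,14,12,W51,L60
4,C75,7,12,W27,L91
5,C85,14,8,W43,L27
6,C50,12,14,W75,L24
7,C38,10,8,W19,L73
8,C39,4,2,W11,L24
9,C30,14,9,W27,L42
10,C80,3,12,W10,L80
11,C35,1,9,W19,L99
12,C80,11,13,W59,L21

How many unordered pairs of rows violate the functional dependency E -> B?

2

E=L80: violating pairs (1,10) — 1 pair.
E=L24: violating pairs (6,8) — 1 pair.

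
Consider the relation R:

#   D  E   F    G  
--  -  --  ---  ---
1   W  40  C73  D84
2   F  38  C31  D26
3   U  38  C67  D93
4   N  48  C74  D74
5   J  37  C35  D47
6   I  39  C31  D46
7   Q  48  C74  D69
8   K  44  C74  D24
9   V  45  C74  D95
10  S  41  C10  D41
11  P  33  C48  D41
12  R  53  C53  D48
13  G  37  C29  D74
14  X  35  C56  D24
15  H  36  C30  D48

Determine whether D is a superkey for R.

All 15 rows have distinct D values, so D → (all attributes) holds and D is a superkey.

Yes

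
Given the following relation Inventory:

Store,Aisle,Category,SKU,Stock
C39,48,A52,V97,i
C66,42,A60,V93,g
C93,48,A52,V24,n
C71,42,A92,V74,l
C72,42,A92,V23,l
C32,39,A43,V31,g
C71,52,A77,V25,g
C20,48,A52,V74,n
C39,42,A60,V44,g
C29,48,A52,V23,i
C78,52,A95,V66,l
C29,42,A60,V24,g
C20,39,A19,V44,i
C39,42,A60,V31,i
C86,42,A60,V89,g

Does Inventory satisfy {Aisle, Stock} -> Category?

Yes

(Aisle=48, Stock=i): 2 rows → Category = A52, A52 ✓
(Aisle=42, Stock=g): 4 rows → Category = A60, A60, A60, A60 ✓
(Aisle=48, Stock=n): 2 rows → Category = A52, A52 ✓
(Aisle=42, Stock=l): 2 rows → Category = A92, A92 ✓
(Aisle=39, Stock=g): 1 row → Category = A43 ✓
(Aisle=52, Stock=g): 1 row → Category = A77 ✓
(Aisle=52, Stock=l): 1 row → Category = A95 ✓
(Aisle=39, Stock=i): 1 row → Category = A19 ✓
(Aisle=42, Stock=i): 1 row → Category = A60 ✓
Every {Aisle, Stock} value is associated with a single Category value, so {Aisle, Stock} -> Category holds.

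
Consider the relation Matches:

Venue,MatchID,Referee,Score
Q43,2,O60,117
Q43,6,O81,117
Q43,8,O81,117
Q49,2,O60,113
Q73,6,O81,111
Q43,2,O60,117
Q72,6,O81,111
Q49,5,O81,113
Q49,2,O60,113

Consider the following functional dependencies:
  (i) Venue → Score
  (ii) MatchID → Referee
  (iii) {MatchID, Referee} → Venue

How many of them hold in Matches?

2

(i) Venue → Score: every LHS value maps to a single RHS value — holds.
(ii) MatchID → Referee: every LHS value maps to a single RHS value — holds.
(iii) {MatchID, Referee} → Venue: (MatchID=2, Referee=O60): 4 rows → Venue takes values {Q43, Q49} — violation; (MatchID=6, Referee=O81): 3 rows → Venue takes values {Q43, Q73, Q72} — violation — fails.
2 of the 3 dependencies hold.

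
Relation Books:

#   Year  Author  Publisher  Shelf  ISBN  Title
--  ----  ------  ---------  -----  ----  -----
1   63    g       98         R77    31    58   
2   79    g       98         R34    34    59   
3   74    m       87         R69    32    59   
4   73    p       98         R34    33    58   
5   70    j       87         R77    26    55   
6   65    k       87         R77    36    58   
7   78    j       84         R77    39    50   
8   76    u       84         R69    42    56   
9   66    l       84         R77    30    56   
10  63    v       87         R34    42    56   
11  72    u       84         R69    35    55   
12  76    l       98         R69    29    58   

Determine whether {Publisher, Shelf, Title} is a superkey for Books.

All 12 rows have distinct {Publisher, Shelf, Title} values, so {Publisher, Shelf, Title} → (all attributes) holds and {Publisher, Shelf, Title} is a superkey.

Yes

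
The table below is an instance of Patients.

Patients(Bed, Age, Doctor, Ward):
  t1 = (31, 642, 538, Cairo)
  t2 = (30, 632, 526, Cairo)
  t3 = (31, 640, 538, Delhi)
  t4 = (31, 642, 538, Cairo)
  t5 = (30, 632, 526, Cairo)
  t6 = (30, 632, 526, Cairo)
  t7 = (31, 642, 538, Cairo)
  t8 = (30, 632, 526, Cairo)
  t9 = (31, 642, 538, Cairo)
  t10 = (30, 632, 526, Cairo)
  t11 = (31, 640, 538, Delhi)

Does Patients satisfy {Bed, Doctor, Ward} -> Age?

(Bed=31, Doctor=538, Ward=Cairo): rows 1, 4, 7, 9 → Age = 642, 642, 642, 642 ✓
(Bed=30, Doctor=526, Ward=Cairo): rows 2, 5, 6, 8, 10 → Age = 632, 632, 632, 632, 632 ✓
(Bed=31, Doctor=538, Ward=Delhi): rows 3, 11 → Age = 640, 640 ✓
Every {Bed, Doctor, Ward} value is associated with a single Age value, so {Bed, Doctor, Ward} -> Age holds.

Yes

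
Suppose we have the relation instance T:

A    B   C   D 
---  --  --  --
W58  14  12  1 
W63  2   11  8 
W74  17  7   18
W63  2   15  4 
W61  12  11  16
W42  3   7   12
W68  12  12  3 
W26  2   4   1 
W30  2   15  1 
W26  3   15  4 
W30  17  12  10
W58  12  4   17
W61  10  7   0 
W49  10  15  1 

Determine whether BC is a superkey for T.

Two distinct rows share (B=2, C=15), so BC does not determine every attribute — not a superkey.

No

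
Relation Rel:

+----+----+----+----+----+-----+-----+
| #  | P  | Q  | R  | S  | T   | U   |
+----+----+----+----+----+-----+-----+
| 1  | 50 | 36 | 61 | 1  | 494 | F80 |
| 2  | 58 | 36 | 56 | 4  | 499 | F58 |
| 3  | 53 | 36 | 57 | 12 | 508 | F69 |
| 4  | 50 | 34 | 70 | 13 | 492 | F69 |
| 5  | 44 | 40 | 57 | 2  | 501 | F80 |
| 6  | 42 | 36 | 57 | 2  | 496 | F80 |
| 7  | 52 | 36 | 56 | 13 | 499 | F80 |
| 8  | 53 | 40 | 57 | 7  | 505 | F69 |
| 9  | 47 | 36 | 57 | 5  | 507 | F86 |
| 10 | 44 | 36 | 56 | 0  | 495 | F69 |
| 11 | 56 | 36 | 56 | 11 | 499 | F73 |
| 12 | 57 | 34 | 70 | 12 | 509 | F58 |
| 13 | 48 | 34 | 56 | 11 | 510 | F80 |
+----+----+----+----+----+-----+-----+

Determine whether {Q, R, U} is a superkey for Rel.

Yes

All 13 rows have distinct {Q, R, U} values, so {Q, R, U} → (all attributes) holds and {Q, R, U} is a superkey.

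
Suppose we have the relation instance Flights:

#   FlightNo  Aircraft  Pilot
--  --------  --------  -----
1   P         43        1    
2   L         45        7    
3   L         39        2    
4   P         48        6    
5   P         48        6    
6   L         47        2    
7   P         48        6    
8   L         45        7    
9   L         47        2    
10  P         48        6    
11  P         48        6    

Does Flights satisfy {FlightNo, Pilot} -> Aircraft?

(FlightNo=P, Pilot=1): row 1 → Aircraft = 43 ✓
(FlightNo=L, Pilot=7): rows 2, 8 → Aircraft = 45, 45 ✓
(FlightNo=L, Pilot=2): rows 3, 6, 9 → Aircraft takes values {39, 47} — violation
(FlightNo=P, Pilot=6): rows 4, 5, 7, 10, 11 → Aircraft = 48, 48, 48, 48, 48 ✓
Two rows agree on {FlightNo, Pilot} but differ on Aircraft, so {FlightNo, Pilot} -> Aircraft does not hold.

No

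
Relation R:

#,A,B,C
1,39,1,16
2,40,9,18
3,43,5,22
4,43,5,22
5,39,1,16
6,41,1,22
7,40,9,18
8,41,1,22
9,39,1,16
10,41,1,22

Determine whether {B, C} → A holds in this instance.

Yes

(B=1, C=16): rows 1, 5, 9 → A = 39, 39, 39 ✓
(B=9, C=18): rows 2, 7 → A = 40, 40 ✓
(B=5, C=22): rows 3, 4 → A = 43, 43 ✓
(B=1, C=22): rows 6, 8, 10 → A = 41, 41, 41 ✓
Every {B, C} value is associated with a single A value, so {B, C} → A holds.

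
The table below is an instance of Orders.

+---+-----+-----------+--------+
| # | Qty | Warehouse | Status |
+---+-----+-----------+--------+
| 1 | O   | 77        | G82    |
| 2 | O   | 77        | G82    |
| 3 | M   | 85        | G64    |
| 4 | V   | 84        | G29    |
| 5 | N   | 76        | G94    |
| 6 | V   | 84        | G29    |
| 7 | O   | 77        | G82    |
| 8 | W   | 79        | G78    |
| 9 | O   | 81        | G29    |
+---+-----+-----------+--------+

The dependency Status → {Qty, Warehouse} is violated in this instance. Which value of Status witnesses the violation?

Status=G82: rows 1, 2, 7 → {Qty,Warehouse} = (O, 77), (O, 77), (O, 77) ✓
Status=G64: row 3 → {Qty,Warehouse} = (M, 85) ✓
Status=G29: rows 4, 6, 9 → {Qty,Warehouse} takes values {(V, 84), (O, 81)} — violation
Status=G94: row 5 → {Qty,Warehouse} = (N, 76) ✓
Status=G78: row 8 → {Qty,Warehouse} = (W, 79) ✓
The only Status value with inconsistent RHS is Status=G29.

G29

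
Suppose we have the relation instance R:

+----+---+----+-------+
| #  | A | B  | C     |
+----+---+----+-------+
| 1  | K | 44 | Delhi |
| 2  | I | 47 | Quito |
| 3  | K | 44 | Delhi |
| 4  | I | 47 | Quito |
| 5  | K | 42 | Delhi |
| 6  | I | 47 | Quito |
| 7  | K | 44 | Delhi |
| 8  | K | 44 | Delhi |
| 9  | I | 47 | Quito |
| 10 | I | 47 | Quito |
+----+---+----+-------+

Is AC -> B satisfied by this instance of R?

No

(A=K, C=Delhi): rows 1, 3, 5, 7, 8 → B takes values {44, 42} — violation
(A=I, C=Quito): rows 2, 4, 6, 9, 10 → B = 47, 47, 47, 47, 47 ✓
Two rows agree on AC but differ on B, so AC -> B does not hold.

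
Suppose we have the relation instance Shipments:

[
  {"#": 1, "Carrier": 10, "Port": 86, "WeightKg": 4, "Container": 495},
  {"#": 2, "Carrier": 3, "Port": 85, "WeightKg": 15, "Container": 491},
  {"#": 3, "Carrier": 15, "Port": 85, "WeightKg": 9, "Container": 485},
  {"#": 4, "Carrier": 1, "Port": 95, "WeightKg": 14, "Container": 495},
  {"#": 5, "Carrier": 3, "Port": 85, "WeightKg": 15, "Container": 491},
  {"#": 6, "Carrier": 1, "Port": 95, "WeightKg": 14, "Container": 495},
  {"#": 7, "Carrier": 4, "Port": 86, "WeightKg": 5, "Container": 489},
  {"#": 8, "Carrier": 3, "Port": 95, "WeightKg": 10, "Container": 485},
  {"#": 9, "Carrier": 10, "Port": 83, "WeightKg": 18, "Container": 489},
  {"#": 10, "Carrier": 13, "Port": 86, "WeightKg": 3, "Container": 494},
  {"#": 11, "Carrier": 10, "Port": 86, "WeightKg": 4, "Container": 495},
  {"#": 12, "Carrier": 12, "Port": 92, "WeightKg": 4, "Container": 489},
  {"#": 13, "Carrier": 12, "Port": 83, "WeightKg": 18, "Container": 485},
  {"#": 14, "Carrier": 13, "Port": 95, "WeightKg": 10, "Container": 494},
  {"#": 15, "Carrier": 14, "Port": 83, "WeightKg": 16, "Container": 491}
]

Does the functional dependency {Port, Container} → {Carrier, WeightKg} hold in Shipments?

(Port=86, Container=495): rows 1, 11 → {Carrier,WeightKg} = (10, 4), (10, 4) ✓
(Port=85, Container=491): rows 2, 5 → {Carrier,WeightKg} = (3, 15), (3, 15) ✓
(Port=85, Container=485): row 3 → {Carrier,WeightKg} = (15, 9) ✓
(Port=95, Container=495): rows 4, 6 → {Carrier,WeightKg} = (1, 14), (1, 14) ✓
(Port=86, Container=489): row 7 → {Carrier,WeightKg} = (4, 5) ✓
(Port=95, Container=485): row 8 → {Carrier,WeightKg} = (3, 10) ✓
(Port=83, Container=489): row 9 → {Carrier,WeightKg} = (10, 18) ✓
(Port=86, Container=494): row 10 → {Carrier,WeightKg} = (13, 3) ✓
(Port=92, Container=489): row 12 → {Carrier,WeightKg} = (12, 4) ✓
(Port=83, Container=485): row 13 → {Carrier,WeightKg} = (12, 18) ✓
(Port=95, Container=494): row 14 → {Carrier,WeightKg} = (13, 10) ✓
(Port=83, Container=491): row 15 → {Carrier,WeightKg} = (14, 16) ✓
Every {Port, Container} value is associated with a single {Carrier, WeightKg} value, so {Port, Container} → {Carrier, WeightKg} holds.

Yes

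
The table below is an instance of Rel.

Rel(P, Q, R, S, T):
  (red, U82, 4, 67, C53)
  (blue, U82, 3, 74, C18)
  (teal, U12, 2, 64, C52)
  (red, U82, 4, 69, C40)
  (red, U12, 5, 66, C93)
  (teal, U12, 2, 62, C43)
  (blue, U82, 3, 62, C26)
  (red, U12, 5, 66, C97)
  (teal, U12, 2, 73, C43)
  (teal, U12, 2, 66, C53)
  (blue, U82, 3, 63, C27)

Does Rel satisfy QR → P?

(Q=U82, R=4): 2 rows → P = red, red ✓
(Q=U82, R=3): 3 rows → P = blue, blue, blue ✓
(Q=U12, R=2): 4 rows → P = teal, teal, teal, teal ✓
(Q=U12, R=5): 2 rows → P = red, red ✓
Every QR value is associated with a single P value, so QR → P holds.

Yes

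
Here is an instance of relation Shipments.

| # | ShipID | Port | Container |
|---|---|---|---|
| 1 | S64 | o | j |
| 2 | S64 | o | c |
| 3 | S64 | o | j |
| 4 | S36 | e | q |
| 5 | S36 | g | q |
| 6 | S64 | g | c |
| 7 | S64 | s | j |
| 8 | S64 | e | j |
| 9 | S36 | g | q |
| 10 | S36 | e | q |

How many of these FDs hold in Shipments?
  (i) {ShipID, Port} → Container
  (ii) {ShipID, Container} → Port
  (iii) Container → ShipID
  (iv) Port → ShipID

1

(i) {ShipID, Port} → Container: (ShipID=S64, Port=o): rows 1, 2, 3 → Container takes values {j, c} — violation — fails.
(ii) {ShipID, Container} → Port: (ShipID=S64, Container=j): rows 1, 3, 7, 8 → Port takes values {o, s, e} — violation; (ShipID=S64, Container=c): rows 2, 6 → Port takes values {o, g} — violation; (ShipID=S36, Container=q): rows 4, 5, 9, 10 → Port takes values {e, g} — violation — fails.
(iii) Container → ShipID: every LHS value maps to a single RHS value — holds.
(iv) Port → ShipID: Port=e: rows 4, 8, 10 → ShipID takes values {S36, S64} — violation; Port=g: rows 5, 6, 9 → ShipID takes values {S36, S64} — violation — fails.
1 of the 4 dependencies holds.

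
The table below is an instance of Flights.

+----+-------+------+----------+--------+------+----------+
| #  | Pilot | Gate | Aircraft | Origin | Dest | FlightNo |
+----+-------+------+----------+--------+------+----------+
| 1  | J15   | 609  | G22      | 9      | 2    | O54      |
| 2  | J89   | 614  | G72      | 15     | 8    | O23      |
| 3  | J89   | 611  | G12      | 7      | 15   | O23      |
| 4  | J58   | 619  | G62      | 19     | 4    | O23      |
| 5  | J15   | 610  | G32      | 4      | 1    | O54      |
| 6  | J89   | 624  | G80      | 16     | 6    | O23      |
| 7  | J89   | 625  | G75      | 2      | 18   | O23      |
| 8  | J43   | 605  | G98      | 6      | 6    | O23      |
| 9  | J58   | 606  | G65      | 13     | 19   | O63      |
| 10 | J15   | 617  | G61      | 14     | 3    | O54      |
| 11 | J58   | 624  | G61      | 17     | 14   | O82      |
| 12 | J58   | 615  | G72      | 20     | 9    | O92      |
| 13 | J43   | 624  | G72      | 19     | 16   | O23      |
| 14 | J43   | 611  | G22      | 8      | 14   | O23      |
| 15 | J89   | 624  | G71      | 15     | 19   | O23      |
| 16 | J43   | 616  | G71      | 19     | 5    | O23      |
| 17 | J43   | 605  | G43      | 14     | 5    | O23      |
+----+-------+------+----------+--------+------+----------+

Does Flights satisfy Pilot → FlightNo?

Pilot=J15: rows 1, 5, 10 → FlightNo = O54, O54, O54 ✓
Pilot=J89: rows 2, 3, 6, 7, 15 → FlightNo = O23, O23, O23, O23, O23 ✓
Pilot=J58: rows 4, 9, 11, 12 → FlightNo takes values {O23, O63, O82, O92} — violation
Pilot=J43: rows 8, 13, 14, 16, 17 → FlightNo = O23, O23, O23, O23, O23 ✓
Two rows agree on Pilot but differ on FlightNo, so Pilot → FlightNo does not hold.

No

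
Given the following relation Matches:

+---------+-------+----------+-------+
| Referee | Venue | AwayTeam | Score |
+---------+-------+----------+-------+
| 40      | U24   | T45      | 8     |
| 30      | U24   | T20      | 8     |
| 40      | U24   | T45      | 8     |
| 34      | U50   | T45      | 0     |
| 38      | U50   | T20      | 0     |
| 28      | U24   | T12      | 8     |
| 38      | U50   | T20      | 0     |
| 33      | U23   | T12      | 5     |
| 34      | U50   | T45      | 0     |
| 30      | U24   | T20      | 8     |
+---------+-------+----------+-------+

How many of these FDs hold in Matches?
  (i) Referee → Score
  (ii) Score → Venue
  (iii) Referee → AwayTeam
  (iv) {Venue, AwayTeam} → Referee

(i) Referee → Score: every LHS value maps to a single RHS value — holds.
(ii) Score → Venue: every LHS value maps to a single RHS value — holds.
(iii) Referee → AwayTeam: every LHS value maps to a single RHS value — holds.
(iv) {Venue, AwayTeam} → Referee: every LHS value maps to a single RHS value — holds.
4 of the 4 dependencies hold.

4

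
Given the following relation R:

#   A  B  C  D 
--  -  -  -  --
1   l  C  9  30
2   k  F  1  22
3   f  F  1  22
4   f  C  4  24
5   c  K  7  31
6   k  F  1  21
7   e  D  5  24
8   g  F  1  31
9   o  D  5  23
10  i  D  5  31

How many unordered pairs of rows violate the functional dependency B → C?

1

B=C: violating pairs (1,4) — 1 pair.
B=F: all 4 rows agree on C — 0 pairs.
B=D: all 3 rows agree on C — 0 pairs.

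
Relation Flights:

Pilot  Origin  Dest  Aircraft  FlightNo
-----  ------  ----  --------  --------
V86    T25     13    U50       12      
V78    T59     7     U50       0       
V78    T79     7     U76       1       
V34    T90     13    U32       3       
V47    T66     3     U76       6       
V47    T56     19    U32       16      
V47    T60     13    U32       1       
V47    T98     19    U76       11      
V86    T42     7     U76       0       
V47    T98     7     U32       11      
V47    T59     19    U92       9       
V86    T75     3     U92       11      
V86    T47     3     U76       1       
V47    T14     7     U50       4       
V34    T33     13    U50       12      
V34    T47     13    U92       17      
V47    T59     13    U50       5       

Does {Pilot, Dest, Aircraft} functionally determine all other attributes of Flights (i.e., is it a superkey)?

All 17 rows have distinct {Pilot, Dest, Aircraft} values, so {Pilot, Dest, Aircraft} → (all attributes) holds and {Pilot, Dest, Aircraft} is a superkey.

Yes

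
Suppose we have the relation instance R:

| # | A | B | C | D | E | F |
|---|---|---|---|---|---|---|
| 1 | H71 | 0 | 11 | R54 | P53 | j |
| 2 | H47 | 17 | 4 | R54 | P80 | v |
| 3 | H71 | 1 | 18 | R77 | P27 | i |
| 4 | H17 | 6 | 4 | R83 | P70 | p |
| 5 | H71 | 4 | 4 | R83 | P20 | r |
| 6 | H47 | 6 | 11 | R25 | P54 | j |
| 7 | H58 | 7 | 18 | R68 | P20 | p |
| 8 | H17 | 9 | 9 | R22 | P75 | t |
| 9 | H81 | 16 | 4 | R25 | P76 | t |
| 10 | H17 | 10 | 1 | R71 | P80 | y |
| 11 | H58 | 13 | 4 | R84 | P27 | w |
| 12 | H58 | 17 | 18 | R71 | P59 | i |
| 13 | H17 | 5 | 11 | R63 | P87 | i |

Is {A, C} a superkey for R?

No

Rows 7 and 12 have the same {A, C} value (A=H58, C=18) but are distinct tuples, so {A, C} does not determine every attribute — not a superkey.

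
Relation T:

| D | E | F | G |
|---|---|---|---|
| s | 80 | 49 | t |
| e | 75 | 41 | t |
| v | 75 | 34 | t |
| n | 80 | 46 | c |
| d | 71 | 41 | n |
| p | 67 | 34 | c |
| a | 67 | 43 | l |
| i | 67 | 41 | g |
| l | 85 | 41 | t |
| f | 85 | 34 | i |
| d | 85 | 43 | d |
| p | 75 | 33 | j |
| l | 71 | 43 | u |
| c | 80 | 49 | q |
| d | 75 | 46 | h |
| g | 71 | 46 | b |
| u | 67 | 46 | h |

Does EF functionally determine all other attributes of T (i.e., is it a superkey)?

Two distinct rows share (E=80, F=49), so EF does not determine every attribute — not a superkey.

No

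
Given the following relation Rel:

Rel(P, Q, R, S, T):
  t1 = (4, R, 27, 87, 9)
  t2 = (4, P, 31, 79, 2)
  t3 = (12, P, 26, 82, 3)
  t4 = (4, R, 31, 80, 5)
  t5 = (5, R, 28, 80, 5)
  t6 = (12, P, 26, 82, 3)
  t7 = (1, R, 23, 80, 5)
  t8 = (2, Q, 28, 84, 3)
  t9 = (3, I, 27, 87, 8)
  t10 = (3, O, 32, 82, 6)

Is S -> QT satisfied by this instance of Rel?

S=87: rows 1, 9 → {Q,T} takes values {(R, 9), (I, 8)} — violation
S=79: row 2 → {Q,T} = (P, 2) ✓
S=82: rows 3, 6, 10 → {Q,T} takes values {(P, 3), (O, 6)} — violation
S=80: rows 4, 5, 7 → {Q,T} = (R, 5), (R, 5), (R, 5) ✓
S=84: row 8 → {Q,T} = (Q, 3) ✓
Two rows agree on S but differ on QT, so S -> QT does not hold.

No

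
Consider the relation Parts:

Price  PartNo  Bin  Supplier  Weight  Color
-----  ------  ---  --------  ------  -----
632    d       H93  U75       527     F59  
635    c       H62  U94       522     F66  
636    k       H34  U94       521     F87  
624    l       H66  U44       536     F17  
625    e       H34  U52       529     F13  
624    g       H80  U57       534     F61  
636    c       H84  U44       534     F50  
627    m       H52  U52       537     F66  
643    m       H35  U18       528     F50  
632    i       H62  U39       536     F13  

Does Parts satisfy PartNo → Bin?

No

PartNo=d: 1 row → Bin = H93 ✓
PartNo=c: 2 rows → Bin takes values {H62, H84} — violation
PartNo=k: 1 row → Bin = H34 ✓
PartNo=l: 1 row → Bin = H66 ✓
PartNo=e: 1 row → Bin = H34 ✓
PartNo=g: 1 row → Bin = H80 ✓
PartNo=m: 2 rows → Bin takes values {H52, H35} — violation
PartNo=i: 1 row → Bin = H62 ✓
Two rows agree on PartNo but differ on Bin, so PartNo → Bin does not hold.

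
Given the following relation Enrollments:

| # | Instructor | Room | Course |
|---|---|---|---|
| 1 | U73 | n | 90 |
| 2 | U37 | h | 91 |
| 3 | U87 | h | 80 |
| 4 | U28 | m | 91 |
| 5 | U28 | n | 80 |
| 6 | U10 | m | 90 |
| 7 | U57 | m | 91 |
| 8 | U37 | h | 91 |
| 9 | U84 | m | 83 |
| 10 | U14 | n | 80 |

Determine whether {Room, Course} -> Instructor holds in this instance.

No

(Room=n, Course=90): row 1 → Instructor = U73 ✓
(Room=h, Course=91): rows 2, 8 → Instructor = U37, U37 ✓
(Room=h, Course=80): row 3 → Instructor = U87 ✓
(Room=m, Course=91): rows 4, 7 → Instructor takes values {U28, U57} — violation
(Room=n, Course=80): rows 5, 10 → Instructor takes values {U28, U14} — violation
(Room=m, Course=90): row 6 → Instructor = U10 ✓
(Room=m, Course=83): row 9 → Instructor = U84 ✓
Two rows agree on {Room, Course} but differ on Instructor, so {Room, Course} -> Instructor does not hold.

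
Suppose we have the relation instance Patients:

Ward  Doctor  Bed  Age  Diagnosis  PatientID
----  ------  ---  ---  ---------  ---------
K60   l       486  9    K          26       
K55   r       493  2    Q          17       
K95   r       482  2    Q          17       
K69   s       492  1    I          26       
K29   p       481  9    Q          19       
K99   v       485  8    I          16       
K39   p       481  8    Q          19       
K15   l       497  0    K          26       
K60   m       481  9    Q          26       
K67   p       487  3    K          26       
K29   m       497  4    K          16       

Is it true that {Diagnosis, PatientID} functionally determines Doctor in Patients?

(Diagnosis=K, PatientID=26): 3 rows → Doctor takes values {l, p} — violation
(Diagnosis=Q, PatientID=17): 2 rows → Doctor = r, r ✓
(Diagnosis=I, PatientID=26): 1 row → Doctor = s ✓
(Diagnosis=Q, PatientID=19): 2 rows → Doctor = p, p ✓
(Diagnosis=I, PatientID=16): 1 row → Doctor = v ✓
(Diagnosis=Q, PatientID=26): 1 row → Doctor = m ✓
(Diagnosis=K, PatientID=16): 1 row → Doctor = m ✓
Two rows agree on {Diagnosis, PatientID} but differ on Doctor, so {Diagnosis, PatientID} → Doctor does not hold.

No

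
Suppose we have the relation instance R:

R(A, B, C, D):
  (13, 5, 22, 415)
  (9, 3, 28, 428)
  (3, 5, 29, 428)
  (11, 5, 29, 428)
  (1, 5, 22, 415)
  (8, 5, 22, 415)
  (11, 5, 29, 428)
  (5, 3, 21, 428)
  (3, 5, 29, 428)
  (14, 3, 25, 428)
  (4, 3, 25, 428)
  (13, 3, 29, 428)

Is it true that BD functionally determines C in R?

(B=5, D=415): 3 rows → C = 22, 22, 22 ✓
(B=3, D=428): 5 rows → C takes values {28, 21, 25, 29} — violation
(B=5, D=428): 4 rows → C = 29, 29, 29, 29 ✓
Two rows agree on BD but differ on C, so BD → C does not hold.

No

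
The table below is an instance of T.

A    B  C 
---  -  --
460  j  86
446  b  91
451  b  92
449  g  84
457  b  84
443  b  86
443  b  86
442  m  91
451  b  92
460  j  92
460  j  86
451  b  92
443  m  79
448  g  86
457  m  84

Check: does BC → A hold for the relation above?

Yes

(B=j, C=86): 2 rows → A = 460, 460 ✓
(B=b, C=91): 1 row → A = 446 ✓
(B=b, C=92): 3 rows → A = 451, 451, 451 ✓
(B=g, C=84): 1 row → A = 449 ✓
(B=b, C=84): 1 row → A = 457 ✓
(B=b, C=86): 2 rows → A = 443, 443 ✓
(B=m, C=91): 1 row → A = 442 ✓
(B=j, C=92): 1 row → A = 460 ✓
(B=m, C=79): 1 row → A = 443 ✓
(B=g, C=86): 1 row → A = 448 ✓
(B=m, C=84): 1 row → A = 457 ✓
Every BC value is associated with a single A value, so BC → A holds.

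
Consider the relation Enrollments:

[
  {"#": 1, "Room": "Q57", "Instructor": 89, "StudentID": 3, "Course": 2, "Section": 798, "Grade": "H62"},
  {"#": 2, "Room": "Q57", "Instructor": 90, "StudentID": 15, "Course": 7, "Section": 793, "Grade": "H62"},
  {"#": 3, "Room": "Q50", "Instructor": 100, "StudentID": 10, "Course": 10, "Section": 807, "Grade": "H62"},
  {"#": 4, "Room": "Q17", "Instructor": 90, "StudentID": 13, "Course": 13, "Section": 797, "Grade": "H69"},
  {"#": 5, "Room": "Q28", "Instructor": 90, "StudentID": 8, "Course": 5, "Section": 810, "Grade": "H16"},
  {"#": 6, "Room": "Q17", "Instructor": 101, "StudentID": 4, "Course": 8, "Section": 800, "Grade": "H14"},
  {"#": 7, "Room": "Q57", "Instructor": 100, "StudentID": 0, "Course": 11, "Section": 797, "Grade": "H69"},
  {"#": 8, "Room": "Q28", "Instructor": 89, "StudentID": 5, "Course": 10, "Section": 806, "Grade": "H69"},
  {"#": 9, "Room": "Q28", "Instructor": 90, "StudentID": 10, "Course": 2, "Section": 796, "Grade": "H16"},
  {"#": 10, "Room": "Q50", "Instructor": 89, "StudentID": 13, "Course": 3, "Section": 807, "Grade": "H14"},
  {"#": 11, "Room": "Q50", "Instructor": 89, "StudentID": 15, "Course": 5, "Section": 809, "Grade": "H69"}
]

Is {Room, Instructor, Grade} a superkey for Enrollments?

Rows 5 and 9 have the same {Room, Instructor, Grade} value (Room=Q28, Instructor=90, Grade=H16) but are distinct tuples, so {Room, Instructor, Grade} does not determine every attribute — not a superkey.

No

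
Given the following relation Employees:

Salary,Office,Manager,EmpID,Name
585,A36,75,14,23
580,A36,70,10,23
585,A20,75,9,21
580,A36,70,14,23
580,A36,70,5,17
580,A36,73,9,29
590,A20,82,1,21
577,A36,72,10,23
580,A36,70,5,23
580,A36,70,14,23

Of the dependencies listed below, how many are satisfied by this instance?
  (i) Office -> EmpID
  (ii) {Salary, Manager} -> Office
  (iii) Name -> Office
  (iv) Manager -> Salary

(i) Office -> EmpID: Office=A36: 8 rows → EmpID takes values {14, 10, 5, 9} — violation; Office=A20: 2 rows → EmpID takes values {9, 1} — violation — fails.
(ii) {Salary, Manager} -> Office: (Salary=585, Manager=75): 2 rows → Office takes values {A36, A20} — violation — fails.
(iii) Name -> Office: every LHS value maps to a single RHS value — holds.
(iv) Manager -> Salary: every LHS value maps to a single RHS value — holds.
2 of the 4 dependencies hold.

2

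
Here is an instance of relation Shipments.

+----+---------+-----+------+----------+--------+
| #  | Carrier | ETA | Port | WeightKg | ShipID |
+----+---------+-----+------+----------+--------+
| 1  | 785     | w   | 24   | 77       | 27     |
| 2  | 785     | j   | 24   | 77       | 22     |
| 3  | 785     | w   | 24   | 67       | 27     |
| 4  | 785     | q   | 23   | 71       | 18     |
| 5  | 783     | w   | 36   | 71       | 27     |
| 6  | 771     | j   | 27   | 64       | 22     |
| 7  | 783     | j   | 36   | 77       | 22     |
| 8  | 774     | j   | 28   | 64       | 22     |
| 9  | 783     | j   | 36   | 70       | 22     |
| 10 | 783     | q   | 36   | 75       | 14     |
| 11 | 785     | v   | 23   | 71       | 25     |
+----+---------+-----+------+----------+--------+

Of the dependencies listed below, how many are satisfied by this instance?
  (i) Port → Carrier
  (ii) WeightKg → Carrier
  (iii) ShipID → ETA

(i) Port → Carrier: every LHS value maps to a single RHS value — holds.
(ii) WeightKg → Carrier: WeightKg=77: rows 1, 2, 7 → Carrier takes values {785, 783} — violation; WeightKg=71: rows 4, 5, 11 → Carrier takes values {785, 783} — violation; WeightKg=64: rows 6, 8 → Carrier takes values {771, 774} — violation — fails.
(iii) ShipID → ETA: every LHS value maps to a single RHS value — holds.
2 of the 3 dependencies hold.

2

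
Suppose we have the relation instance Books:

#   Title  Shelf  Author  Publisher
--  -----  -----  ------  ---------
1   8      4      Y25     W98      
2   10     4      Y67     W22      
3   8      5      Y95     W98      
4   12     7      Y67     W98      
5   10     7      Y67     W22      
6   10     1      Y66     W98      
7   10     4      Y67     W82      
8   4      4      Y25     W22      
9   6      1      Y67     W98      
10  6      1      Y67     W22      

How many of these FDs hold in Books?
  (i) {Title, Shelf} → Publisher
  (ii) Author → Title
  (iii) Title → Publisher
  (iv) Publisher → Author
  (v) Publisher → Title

0

(i) {Title, Shelf} → Publisher: (Title=10, Shelf=4): rows 2, 7 → Publisher takes values {W22, W82} — violation; (Title=6, Shelf=1): rows 9, 10 → Publisher takes values {W98, W22} — violation — fails.
(ii) Author → Title: Author=Y25: rows 1, 8 → Title takes values {8, 4} — violation; Author=Y67: rows 2, 4, 5, 7, 9, 10 → Title takes values {10, 12, 6} — violation — fails.
(iii) Title → Publisher: Title=10: rows 2, 5, 6, 7 → Publisher takes values {W22, W98, W82} — violation; Title=6: rows 9, 10 → Publisher takes values {W98, W22} — violation — fails.
(iv) Publisher → Author: Publisher=W98: rows 1, 3, 4, 6, 9 → Author takes values {Y25, Y95, Y67, Y66} — violation; Publisher=W22: rows 2, 5, 8, 10 → Author takes values {Y67, Y25} — violation — fails.
(v) Publisher → Title: Publisher=W98: rows 1, 3, 4, 6, 9 → Title takes values {8, 12, 10, 6} — violation; Publisher=W22: rows 2, 5, 8, 10 → Title takes values {10, 4, 6} — violation — fails.
None of the 5 dependencies hold.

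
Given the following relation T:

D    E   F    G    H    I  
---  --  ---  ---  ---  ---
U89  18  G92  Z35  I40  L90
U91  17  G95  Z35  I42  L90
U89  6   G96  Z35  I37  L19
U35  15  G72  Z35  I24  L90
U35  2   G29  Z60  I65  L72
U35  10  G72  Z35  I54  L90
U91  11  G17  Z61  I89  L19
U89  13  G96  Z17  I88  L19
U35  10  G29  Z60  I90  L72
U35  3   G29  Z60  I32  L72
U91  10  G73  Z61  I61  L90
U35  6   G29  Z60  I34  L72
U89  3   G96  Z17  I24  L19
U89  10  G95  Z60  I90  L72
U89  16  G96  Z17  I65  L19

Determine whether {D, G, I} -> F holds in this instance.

Yes

(D=U89, G=Z35, I=L90): 1 row → F = G92 ✓
(D=U91, G=Z35, I=L90): 1 row → F = G95 ✓
(D=U89, G=Z35, I=L19): 1 row → F = G96 ✓
(D=U35, G=Z35, I=L90): 2 rows → F = G72, G72 ✓
(D=U35, G=Z60, I=L72): 4 rows → F = G29, G29, G29, G29 ✓
(D=U91, G=Z61, I=L19): 1 row → F = G17 ✓
(D=U89, G=Z17, I=L19): 3 rows → F = G96, G96, G96 ✓
(D=U91, G=Z61, I=L90): 1 row → F = G73 ✓
(D=U89, G=Z60, I=L72): 1 row → F = G95 ✓
Every {D, G, I} value is associated with a single F value, so {D, G, I} -> F holds.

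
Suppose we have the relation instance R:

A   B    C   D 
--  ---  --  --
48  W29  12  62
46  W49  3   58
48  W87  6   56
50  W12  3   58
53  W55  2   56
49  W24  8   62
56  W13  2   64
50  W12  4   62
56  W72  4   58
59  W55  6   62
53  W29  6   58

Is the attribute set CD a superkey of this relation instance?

No

Two distinct rows share (C=3, D=58), so CD does not determine every attribute — not a superkey.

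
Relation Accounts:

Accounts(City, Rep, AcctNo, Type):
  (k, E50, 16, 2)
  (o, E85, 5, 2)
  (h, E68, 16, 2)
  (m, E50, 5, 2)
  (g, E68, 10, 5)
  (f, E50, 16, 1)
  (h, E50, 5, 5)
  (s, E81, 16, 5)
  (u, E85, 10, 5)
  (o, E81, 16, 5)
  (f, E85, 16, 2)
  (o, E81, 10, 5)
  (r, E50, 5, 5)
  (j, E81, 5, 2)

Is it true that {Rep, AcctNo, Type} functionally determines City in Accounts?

(Rep=E50, AcctNo=16, Type=2): 1 row → City = k ✓
(Rep=E85, AcctNo=5, Type=2): 1 row → City = o ✓
(Rep=E68, AcctNo=16, Type=2): 1 row → City = h ✓
(Rep=E50, AcctNo=5, Type=2): 1 row → City = m ✓
(Rep=E68, AcctNo=10, Type=5): 1 row → City = g ✓
(Rep=E50, AcctNo=16, Type=1): 1 row → City = f ✓
(Rep=E50, AcctNo=5, Type=5): 2 rows → City takes values {h, r} — violation
(Rep=E81, AcctNo=16, Type=5): 2 rows → City takes values {s, o} — violation
(Rep=E85, AcctNo=10, Type=5): 1 row → City = u ✓
(Rep=E85, AcctNo=16, Type=2): 1 row → City = f ✓
(Rep=E81, AcctNo=10, Type=5): 1 row → City = o ✓
(Rep=E81, AcctNo=5, Type=2): 1 row → City = j ✓
Two rows agree on {Rep, AcctNo, Type} but differ on City, so {Rep, AcctNo, Type} -> City does not hold.

No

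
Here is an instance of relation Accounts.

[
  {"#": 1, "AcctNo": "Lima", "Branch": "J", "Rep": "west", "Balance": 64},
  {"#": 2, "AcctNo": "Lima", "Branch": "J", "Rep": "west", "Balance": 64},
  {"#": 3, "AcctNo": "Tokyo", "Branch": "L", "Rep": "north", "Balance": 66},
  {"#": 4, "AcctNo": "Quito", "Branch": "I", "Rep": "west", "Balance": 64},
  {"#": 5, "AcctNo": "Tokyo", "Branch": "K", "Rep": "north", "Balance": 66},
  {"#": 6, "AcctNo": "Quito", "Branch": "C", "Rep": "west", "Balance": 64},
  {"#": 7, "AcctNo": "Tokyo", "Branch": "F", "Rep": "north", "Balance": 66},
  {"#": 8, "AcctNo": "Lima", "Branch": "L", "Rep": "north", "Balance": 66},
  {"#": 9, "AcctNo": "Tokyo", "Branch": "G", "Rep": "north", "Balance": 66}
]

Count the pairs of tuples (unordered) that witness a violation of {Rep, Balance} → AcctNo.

8

(Rep=west, Balance=64): violating pairs (1,4), (1,6), (2,4), (2,6) — 4 pairs.
(Rep=north, Balance=66): violating pairs (3,8), (5,8), (7,8), (8,9) — 4 pairs.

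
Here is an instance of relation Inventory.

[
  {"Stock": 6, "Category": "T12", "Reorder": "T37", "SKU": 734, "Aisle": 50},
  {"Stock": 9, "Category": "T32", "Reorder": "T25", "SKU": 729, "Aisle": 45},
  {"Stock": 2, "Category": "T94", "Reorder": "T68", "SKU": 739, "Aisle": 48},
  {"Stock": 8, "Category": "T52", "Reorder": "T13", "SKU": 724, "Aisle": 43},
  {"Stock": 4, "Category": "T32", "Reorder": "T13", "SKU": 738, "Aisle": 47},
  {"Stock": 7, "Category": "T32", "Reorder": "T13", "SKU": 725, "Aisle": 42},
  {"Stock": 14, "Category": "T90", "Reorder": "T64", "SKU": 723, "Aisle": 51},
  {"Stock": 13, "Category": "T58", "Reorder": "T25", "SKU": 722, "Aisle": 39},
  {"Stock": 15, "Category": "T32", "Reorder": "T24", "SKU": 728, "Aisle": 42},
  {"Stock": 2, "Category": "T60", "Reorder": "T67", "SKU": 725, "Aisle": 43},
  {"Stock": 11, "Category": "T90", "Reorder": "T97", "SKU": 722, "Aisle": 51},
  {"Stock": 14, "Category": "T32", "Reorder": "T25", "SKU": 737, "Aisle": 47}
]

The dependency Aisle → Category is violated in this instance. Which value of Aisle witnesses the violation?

43

Aisle=50: 1 row → Category = T12 ✓
Aisle=45: 1 row → Category = T32 ✓
Aisle=48: 1 row → Category = T94 ✓
Aisle=43: 2 rows → Category takes values {T52, T60} — violation
Aisle=47: 2 rows → Category = T32, T32 ✓
Aisle=42: 2 rows → Category = T32, T32 ✓
Aisle=51: 2 rows → Category = T90, T90 ✓
Aisle=39: 1 row → Category = T58 ✓
The only Aisle value with inconsistent Category is Aisle=43.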